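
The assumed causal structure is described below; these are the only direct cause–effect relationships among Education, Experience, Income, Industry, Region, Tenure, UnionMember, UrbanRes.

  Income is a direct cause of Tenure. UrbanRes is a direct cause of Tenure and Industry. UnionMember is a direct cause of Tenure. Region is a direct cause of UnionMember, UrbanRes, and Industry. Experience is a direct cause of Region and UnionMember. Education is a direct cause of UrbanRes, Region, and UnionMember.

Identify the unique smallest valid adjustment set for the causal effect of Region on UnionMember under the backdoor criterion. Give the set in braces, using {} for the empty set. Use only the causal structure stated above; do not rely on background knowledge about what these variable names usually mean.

Variables eligible for adjustment (non-descendants of Region, excluding Region and UnionMember): {Education, Experience, Income}.
Backdoor paths from Region to UnionMember:
  P1: Region <- Experience -> UnionMember
  P2: Region <- Education -> UrbanRes -> Tenure <- UnionMember
  P3: Region <- Education -> UnionMember
The empty set is not sufficient: P1 (Region <- Experience -> UnionMember) has no collider blocking it and no conditioned non-collider, so it is open.
Try {Education, Experience}:
  P1: blocked at fork node Experience ∈ conditioning set.
  P2: blocked at fork node Education ∈ conditioning set.
  P3: blocked at fork node Education ∈ conditioning set.
{Education, Experience} contains no descendant of Region and blocks every backdoor path.
Every element of {Education, Experience} is needed (dropping Education leaves P3 open; dropping Experience leaves P1 open), so no proper subset is valid.
Among all size-2 subsets of the eligible variables, only {Education, Experience} blocks every backdoor path, so it is the unique smallest valid adjustment set.

{Education, Experience}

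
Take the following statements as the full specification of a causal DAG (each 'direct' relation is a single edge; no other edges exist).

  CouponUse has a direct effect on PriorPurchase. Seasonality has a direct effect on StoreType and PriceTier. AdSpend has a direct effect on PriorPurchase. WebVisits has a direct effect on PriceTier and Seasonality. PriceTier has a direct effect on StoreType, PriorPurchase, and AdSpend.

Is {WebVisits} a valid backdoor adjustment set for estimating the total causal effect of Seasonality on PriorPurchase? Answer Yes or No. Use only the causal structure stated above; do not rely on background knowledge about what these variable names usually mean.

Yes

Backdoor paths from Seasonality to PriorPurchase (paths whose first edge points into Seasonality):
  P1: Seasonality <- WebVisits -> PriceTier -> AdSpend -> PriorPurchase
  P2: Seasonality <- WebVisits -> PriceTier -> PriorPurchase
Condition 1 (no descendant of Seasonality in the set): holds — descendants of Seasonality are {AdSpend, PriceTier, PriorPurchase, StoreType}; none are in {WebVisits}.
Condition 2 (every backdoor path blocked by {WebVisits}):
  P1: blocked at fork node WebVisits ∈ conditioning set.
  P2: blocked at fork node WebVisits ∈ conditioning set.
{WebVisits} satisfies the backdoor criterion.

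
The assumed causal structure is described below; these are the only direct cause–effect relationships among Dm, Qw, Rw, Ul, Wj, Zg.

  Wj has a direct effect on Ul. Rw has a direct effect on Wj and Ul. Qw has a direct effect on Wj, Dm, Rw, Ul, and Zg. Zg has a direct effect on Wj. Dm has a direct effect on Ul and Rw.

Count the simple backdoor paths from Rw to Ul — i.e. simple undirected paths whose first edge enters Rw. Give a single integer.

8

A backdoor path from Rw to Ul is any simple undirected path whose first edge points into Rw (i.e. leaves Rw via a parent).
Parents of Rw: {Dm, Qw}.
Enumerating:
  P1: Rw <- Qw -> Zg -> Wj -> Ul
  P2: Rw <- Qw -> Dm -> Ul
  P3: Rw <- Qw -> Wj -> Ul
  P4: Rw <- Qw -> Ul
  P5: Rw <- Dm <- Qw -> Zg -> Wj -> Ul
  P6: Rw <- Dm <- Qw -> Wj -> Ul
  P7: Rw <- Dm <- Qw -> Ul
  P8: Rw <- Dm -> Ul
That exhausts the simple backdoor paths. Count: 8.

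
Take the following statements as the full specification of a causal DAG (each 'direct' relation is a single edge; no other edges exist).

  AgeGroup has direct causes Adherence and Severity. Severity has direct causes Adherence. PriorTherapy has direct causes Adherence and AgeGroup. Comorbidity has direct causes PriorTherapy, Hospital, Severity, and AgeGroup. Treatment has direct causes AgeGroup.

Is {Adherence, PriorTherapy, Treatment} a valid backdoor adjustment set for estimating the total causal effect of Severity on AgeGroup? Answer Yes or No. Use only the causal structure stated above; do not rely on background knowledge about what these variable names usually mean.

No

Backdoor paths from Severity to AgeGroup (paths whose first edge points into Severity):
  P1: Severity <- Adherence -> AgeGroup
  P2: Severity <- Adherence -> PriorTherapy <- AgeGroup
  P3: Severity <- Adherence -> PriorTherapy -> Comorbidity <- AgeGroup
Condition 1 (no descendant of Severity in the set): FAILS — PriorTherapy and Treatment are descendants of Severity.
Condition 2 (every backdoor path blocked by {Adherence, PriorTherapy, Treatment}):
  P1: blocked at fork node Adherence ∈ conditioning set.
  P2: blocked at fork node Adherence ∈ conditioning set.
  P3: blocked at fork node Adherence ∈ conditioning set.
{Adherence, PriorTherapy, Treatment} does not satisfy the backdoor criterion.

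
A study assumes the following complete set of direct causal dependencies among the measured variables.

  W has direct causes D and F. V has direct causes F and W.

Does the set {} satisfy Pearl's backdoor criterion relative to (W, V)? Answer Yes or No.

Backdoor paths from W to V (paths whose first edge points into W):
  P1: W <- F -> V
Condition 1 (no descendant of W in the set): holds — descendants of W are {V}; none are in {}.
Condition 2 (every backdoor path blocked by {}):
  P1: open — no interior node is in the conditioning set.
{} does not satisfy the backdoor criterion.

No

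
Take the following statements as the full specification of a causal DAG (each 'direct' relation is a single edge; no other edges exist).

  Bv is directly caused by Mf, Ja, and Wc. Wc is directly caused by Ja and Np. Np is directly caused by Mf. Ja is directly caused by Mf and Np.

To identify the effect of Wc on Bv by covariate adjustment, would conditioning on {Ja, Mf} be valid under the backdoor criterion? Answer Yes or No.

Backdoor paths from Wc to Bv (paths whose first edge points into Wc):
  P1: Wc <- Np <- Mf -> Ja -> Bv
  P2: Wc <- Np <- Mf -> Bv
  P3: Wc <- Np -> Ja <- Mf -> Bv
  P4: Wc <- Np -> Ja -> Bv
  P5: Wc <- Ja <- Mf -> Bv
  P6: Wc <- Ja <- Np <- Mf -> Bv
  P7: Wc <- Ja -> Bv
Condition 1 (no descendant of Wc in the set): holds — descendants of Wc are {Bv}; none are in {Ja, Mf}.
Condition 2 (every backdoor path blocked by {Ja, Mf}):
  P1: blocked at fork node Mf ∈ conditioning set.
  P2: blocked at fork node Mf ∈ conditioning set.
  P3: blocked at fork node Mf ∈ conditioning set.
  P4: blocked at chain node Ja ∈ conditioning set.
  P5: blocked at chain node Ja ∈ conditioning set.
  P6: blocked at chain node Ja ∈ conditioning set.
  P7: blocked at fork node Ja ∈ conditioning set.
{Ja, Mf} satisfies the backdoor criterion.

Yes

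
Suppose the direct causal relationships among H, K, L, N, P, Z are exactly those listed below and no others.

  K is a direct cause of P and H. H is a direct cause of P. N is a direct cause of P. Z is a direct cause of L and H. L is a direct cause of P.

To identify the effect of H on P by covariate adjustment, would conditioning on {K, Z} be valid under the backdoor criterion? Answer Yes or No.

Yes

Backdoor paths from H to P (paths whose first edge points into H):
  P1: H <- K -> P
  P2: H <- Z -> L -> P
Condition 1 (no descendant of H in the set): holds — descendants of H are {P}; none are in {K, Z}.
Condition 2 (every backdoor path blocked by {K, Z}):
  P1: blocked at fork node K ∈ conditioning set.
  P2: blocked at fork node Z ∈ conditioning set.
{K, Z} satisfies the backdoor criterion.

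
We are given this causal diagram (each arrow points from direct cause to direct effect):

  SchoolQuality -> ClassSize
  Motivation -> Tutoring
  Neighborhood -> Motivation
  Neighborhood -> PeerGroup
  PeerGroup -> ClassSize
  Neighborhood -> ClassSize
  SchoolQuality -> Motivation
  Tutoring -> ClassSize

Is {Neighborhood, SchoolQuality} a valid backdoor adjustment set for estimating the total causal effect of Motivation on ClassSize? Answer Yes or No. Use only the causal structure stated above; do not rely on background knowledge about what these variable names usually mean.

Backdoor paths from Motivation to ClassSize (paths whose first edge points into Motivation):
  P1: Motivation <- Neighborhood -> PeerGroup -> ClassSize
  P2: Motivation <- Neighborhood -> ClassSize
  P3: Motivation <- SchoolQuality -> ClassSize
Condition 1 (no descendant of Motivation in the set): holds — descendants of Motivation are {ClassSize, Tutoring}; none are in {Neighborhood, SchoolQuality}.
Condition 2 (every backdoor path blocked by {Neighborhood, SchoolQuality}):
  P1: blocked at fork node Neighborhood ∈ conditioning set.
  P2: blocked at fork node Neighborhood ∈ conditioning set.
  P3: blocked at fork node SchoolQuality ∈ conditioning set.
{Neighborhood, SchoolQuality} satisfies the backdoor criterion.

Yes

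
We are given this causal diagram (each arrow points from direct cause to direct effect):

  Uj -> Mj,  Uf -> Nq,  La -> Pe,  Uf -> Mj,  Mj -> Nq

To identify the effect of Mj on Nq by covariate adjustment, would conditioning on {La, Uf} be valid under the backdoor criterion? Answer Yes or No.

Backdoor paths from Mj to Nq (paths whose first edge points into Mj):
  P1: Mj <- Uf -> Nq
Condition 1 (no descendant of Mj in the set): holds — descendants of Mj are {Nq}; none are in {La, Uf}.
Condition 2 (every backdoor path blocked by {La, Uf}):
  P1: blocked at fork node Uf ∈ conditioning set.
{La, Uf} satisfies the backdoor criterion.

Yes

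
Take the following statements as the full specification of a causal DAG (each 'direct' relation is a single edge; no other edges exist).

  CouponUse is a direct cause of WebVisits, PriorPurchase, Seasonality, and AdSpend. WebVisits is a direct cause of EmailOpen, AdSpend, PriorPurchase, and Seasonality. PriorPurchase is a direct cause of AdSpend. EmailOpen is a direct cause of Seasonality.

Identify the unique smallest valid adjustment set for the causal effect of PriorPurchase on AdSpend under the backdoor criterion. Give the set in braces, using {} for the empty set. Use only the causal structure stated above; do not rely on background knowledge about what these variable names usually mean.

Variables eligible for adjustment (non-descendants of PriorPurchase, excluding PriorPurchase and AdSpend): {CouponUse, EmailOpen, Seasonality, WebVisits}.
Backdoor paths from PriorPurchase to AdSpend:
  P1: PriorPurchase <- CouponUse -> WebVisits -> AdSpend
  P2: PriorPurchase <- CouponUse -> Seasonality <- WebVisits -> AdSpend
  P3: PriorPurchase <- CouponUse -> Seasonality <- EmailOpen <- WebVisits -> AdSpend
  P4: PriorPurchase <- CouponUse -> AdSpend
  P5: PriorPurchase <- WebVisits <- CouponUse -> AdSpend
  P6: PriorPurchase <- WebVisits -> EmailOpen -> Seasonality <- CouponUse -> AdSpend
  P7: PriorPurchase <- WebVisits -> Seasonality <- CouponUse -> AdSpend
  P8: PriorPurchase <- WebVisits -> AdSpend
The empty set is not sufficient: P1 (PriorPurchase <- CouponUse -> WebVisits -> AdSpend) has no collider blocking it and no conditioned non-collider, so it is open.
Try {CouponUse, WebVisits}:
  P1: blocked at fork node CouponUse ∈ conditioning set.
  P2: blocked at fork node CouponUse ∈ conditioning set.
  P3: blocked at fork node CouponUse ∈ conditioning set.
  P4: blocked at fork node CouponUse ∈ conditioning set.
  P5: blocked at chain node WebVisits ∈ conditioning set.
  P6: blocked at fork node WebVisits ∈ conditioning set.
  P7: blocked at fork node WebVisits ∈ conditioning set.
  P8: blocked at fork node WebVisits ∈ conditioning set.
{CouponUse, WebVisits} contains no descendant of PriorPurchase and blocks every backdoor path.
Every element of {CouponUse, WebVisits} is needed (dropping CouponUse leaves P4 open; dropping WebVisits leaves P8 open), so no proper subset is valid.
Among all size-2 subsets of the eligible variables, only {CouponUse, WebVisits} blocks every backdoor path, so it is the unique smallest valid adjustment set.

{CouponUse, WebVisits}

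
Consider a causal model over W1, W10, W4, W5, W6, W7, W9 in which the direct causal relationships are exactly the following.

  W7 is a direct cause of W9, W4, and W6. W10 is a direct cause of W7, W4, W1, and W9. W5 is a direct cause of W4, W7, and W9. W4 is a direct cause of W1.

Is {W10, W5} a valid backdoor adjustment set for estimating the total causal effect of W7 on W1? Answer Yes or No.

Yes

Backdoor paths from W7 to W1 (paths whose first edge points into W7):
  P1: W7 <- W5 -> W9 <- W10 -> W4 -> W1
  P2: W7 <- W5 -> W9 <- W10 -> W1
  P3: W7 <- W5 -> W4 <- W10 -> W1
  P4: W7 <- W5 -> W4 -> W1
  P5: W7 <- W10 -> W9 <- W5 -> W4 -> W1
  P6: W7 <- W10 -> W4 -> W1
  P7: W7 <- W10 -> W1
Condition 1 (no descendant of W7 in the set): holds — descendants of W7 are {W1, W4, W6, W9}; none are in {W10, W5}.
Condition 2 (every backdoor path blocked by {W10, W5}):
  P1: blocked at fork node W5 ∈ conditioning set.
  P2: blocked at fork node W5 ∈ conditioning set.
  P3: blocked at fork node W5 ∈ conditioning set.
  P4: blocked at fork node W5 ∈ conditioning set.
  P5: blocked at fork node W10 ∈ conditioning set.
  P6: blocked at fork node W10 ∈ conditioning set.
  P7: blocked at fork node W10 ∈ conditioning set.
{W10, W5} satisfies the backdoor criterion.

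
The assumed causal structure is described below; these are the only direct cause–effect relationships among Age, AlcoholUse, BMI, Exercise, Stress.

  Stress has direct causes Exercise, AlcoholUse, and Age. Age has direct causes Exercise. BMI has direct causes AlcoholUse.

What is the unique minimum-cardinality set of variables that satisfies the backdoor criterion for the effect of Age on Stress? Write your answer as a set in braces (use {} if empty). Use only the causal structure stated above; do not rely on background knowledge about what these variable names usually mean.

Variables eligible for adjustment (non-descendants of Age, excluding Age and Stress): {AlcoholUse, BMI, Exercise}.
Backdoor paths from Age to Stress:
  P1: Age <- Exercise -> Stress
The empty set is not sufficient: P1 (Age <- Exercise -> Stress) has no collider blocking it and no conditioned non-collider, so it is open.
Try {Exercise}:
  P1: blocked at fork node Exercise ∈ conditioning set.
{Exercise} contains no descendant of Age and blocks every backdoor path.
No other singleton works — e.g. {AlcoholUse} leaves P1 open — so {Exercise} is the unique smallest valid adjustment set.

{Exercise}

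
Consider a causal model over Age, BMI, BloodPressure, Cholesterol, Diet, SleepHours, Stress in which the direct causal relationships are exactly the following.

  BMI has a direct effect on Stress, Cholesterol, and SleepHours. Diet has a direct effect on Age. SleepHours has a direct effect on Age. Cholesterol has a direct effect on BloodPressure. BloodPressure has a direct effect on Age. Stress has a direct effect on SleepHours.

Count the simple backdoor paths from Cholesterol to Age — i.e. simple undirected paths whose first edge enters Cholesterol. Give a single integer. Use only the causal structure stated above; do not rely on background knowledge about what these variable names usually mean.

A backdoor path from Cholesterol to Age is any simple undirected path whose first edge points into Cholesterol (i.e. leaves Cholesterol via a parent).
Parents of Cholesterol: {BMI}.
Enumerating:
  P1: Cholesterol <- BMI -> Stress -> SleepHours -> Age
  P2: Cholesterol <- BMI -> SleepHours -> Age
That exhausts the simple backdoor paths. Count: 2.

2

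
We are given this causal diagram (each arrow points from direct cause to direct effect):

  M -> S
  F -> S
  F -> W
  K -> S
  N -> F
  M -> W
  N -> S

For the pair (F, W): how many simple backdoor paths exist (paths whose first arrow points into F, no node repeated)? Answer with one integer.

1

A backdoor path from F to W is any simple undirected path whose first edge points into F (i.e. leaves F via a parent).
Parents of F: {N}.
Enumerating:
  P1: F <- N -> S <- M -> W
That exhausts the simple backdoor paths. Count: 1.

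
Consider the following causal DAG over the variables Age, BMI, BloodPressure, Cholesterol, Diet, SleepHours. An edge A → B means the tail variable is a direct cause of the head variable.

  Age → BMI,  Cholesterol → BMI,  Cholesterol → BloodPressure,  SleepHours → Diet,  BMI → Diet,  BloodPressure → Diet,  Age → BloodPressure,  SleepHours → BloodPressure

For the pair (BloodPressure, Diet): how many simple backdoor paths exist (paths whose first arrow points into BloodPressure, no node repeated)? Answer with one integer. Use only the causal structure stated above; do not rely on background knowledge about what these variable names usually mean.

A backdoor path from BloodPressure to Diet is any simple undirected path whose first edge points into BloodPressure (i.e. leaves BloodPressure via a parent).
Parents of BloodPressure: {Age, Cholesterol, SleepHours}.
Enumerating:
  P1: BloodPressure <- Age -> BMI -> Diet
  P2: BloodPressure <- Cholesterol -> BMI -> Diet
  P3: BloodPressure <- SleepHours -> Diet
That exhausts the simple backdoor paths. Count: 3.

3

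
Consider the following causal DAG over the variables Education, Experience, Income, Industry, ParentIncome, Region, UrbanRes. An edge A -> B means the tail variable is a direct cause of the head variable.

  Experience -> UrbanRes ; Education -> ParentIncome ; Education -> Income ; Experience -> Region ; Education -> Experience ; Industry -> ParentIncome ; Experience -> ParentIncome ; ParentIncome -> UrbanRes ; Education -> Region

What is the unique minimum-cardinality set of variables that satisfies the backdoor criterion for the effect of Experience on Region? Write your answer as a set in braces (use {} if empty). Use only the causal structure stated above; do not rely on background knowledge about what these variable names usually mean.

Variables eligible for adjustment (non-descendants of Experience, excluding Experience and Region): {Education, Income, Industry}.
Backdoor paths from Experience to Region:
  P1: Experience <- Education -> Region
The empty set is not sufficient: P1 (Experience <- Education -> Region) has no collider blocking it and no conditioned non-collider, so it is open.
Try {Education}:
  P1: blocked at fork node Education ∈ conditioning set.
{Education} contains no descendant of Experience and blocks every backdoor path.
No other singleton works — e.g. {Industry} leaves P1 open — so {Education} is the unique smallest valid adjustment set.

{Education}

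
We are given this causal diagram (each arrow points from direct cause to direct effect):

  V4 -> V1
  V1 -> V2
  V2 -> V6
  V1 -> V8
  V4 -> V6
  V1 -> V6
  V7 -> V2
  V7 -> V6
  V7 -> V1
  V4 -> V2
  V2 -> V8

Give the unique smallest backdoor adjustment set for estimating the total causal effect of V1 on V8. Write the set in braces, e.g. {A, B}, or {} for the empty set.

Variables eligible for adjustment (non-descendants of V1, excluding V1 and V8): {V4, V7}.
Backdoor paths from V1 to V8:
  P1: V1 <- V4 -> V2 -> V8
  P2: V1 <- V4 -> V6 <- V7 -> V2 -> V8
  P3: V1 <- V4 -> V6 <- V2 -> V8
  P4: V1 <- V7 -> V2 -> V8
  P5: V1 <- V7 -> V6 <- V4 -> V2 -> V8
  P6: V1 <- V7 -> V6 <- V2 -> V8
The empty set is not sufficient: P1 (V1 <- V4 -> V2 -> V8) has no collider blocking it and no conditioned non-collider, so it is open.
Try {V4, V7}:
  P1: blocked at fork node V4 ∈ conditioning set.
  P2: blocked at fork node V4 ∈ conditioning set.
  P3: blocked at fork node V4 ∈ conditioning set.
  P4: blocked at fork node V7 ∈ conditioning set.
  P5: blocked at fork node V7 ∈ conditioning set.
  P6: blocked at fork node V7 ∈ conditioning set.
{V4, V7} contains no descendant of V1 and blocks every backdoor path.
Every element of {V4, V7} is needed (dropping V4 leaves P1 open; dropping V7 leaves P4 open), so no proper subset is valid.
Among all size-2 subsets of the eligible variables, only {V4, V7} blocks every backdoor path, so it is the unique smallest valid adjustment set.

{V4, V7}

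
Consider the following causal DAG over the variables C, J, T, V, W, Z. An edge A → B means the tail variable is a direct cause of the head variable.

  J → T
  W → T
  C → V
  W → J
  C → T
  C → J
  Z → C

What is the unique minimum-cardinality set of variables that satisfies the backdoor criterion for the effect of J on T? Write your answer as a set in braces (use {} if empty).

Variables eligible for adjustment (non-descendants of J, excluding J and T): {C, V, W, Z}.
Backdoor paths from J to T:
  P1: J <- C -> T
  P2: J <- W -> T
The empty set is not sufficient: P1 (J <- C -> T) has no collider blocking it and no conditioned non-collider, so it is open.
Try {C, W}:
  P1: blocked at fork node C ∈ conditioning set.
  P2: blocked at fork node W ∈ conditioning set.
{C, W} contains no descendant of J and blocks every backdoor path.
Every element of {C, W} is needed (dropping C leaves P1 open; dropping W leaves P2 open), so no proper subset is valid.
Among all size-2 subsets of the eligible variables, only {C, W} blocks every backdoor path, so it is the unique smallest valid adjustment set.

{C, W}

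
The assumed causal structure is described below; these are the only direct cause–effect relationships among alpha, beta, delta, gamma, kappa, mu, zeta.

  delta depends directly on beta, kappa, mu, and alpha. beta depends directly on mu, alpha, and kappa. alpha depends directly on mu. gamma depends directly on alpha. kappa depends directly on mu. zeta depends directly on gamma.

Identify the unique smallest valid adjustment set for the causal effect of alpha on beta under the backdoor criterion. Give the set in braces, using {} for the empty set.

{mu}

Variables eligible for adjustment (non-descendants of alpha, excluding alpha and beta): {kappa, mu}.
Backdoor paths from alpha to beta:
  P1: alpha <- mu -> kappa -> beta
  P2: alpha <- mu -> kappa -> delta <- beta
  P3: alpha <- mu -> beta
  P4: alpha <- mu -> delta <- kappa -> beta
  P5: alpha <- mu -> delta <- beta
The empty set is not sufficient: P1 (alpha <- mu -> kappa -> beta) has no collider blocking it and no conditioned non-collider, so it is open.
Try {mu}:
  P1: blocked at fork node mu ∈ conditioning set.
  P2: blocked at fork node mu ∈ conditioning set.
  P3: blocked at fork node mu ∈ conditioning set.
  P4: blocked at fork node mu ∈ conditioning set.
  P5: blocked at fork node mu ∈ conditioning set.
{mu} contains no descendant of alpha and blocks every backdoor path.
No other singleton works — e.g. {kappa} leaves P3 open — so {mu} is the unique smallest valid adjustment set.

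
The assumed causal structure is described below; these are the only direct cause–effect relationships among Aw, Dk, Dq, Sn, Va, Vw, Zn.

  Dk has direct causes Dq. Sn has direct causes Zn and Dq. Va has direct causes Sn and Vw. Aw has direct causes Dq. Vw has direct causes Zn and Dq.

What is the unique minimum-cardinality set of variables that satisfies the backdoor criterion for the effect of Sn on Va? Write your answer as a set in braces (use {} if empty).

{Vw}

Variables eligible for adjustment (non-descendants of Sn, excluding Sn and Va): {Aw, Dk, Dq, Vw, Zn}.
Backdoor paths from Sn to Va:
  P1: Sn <- Zn -> Vw -> Va
  P2: Sn <- Dq -> Vw -> Va
The empty set is not sufficient: P1 (Sn <- Zn -> Vw -> Va) has no collider blocking it and no conditioned non-collider, so it is open.
Try {Vw}:
  P1: blocked at chain node Vw ∈ conditioning set.
  P2: blocked at chain node Vw ∈ conditioning set.
{Vw} contains no descendant of Sn and blocks every backdoor path.
No other singleton works — e.g. {Zn} leaves P2 open — so {Vw} is the unique smallest valid adjustment set.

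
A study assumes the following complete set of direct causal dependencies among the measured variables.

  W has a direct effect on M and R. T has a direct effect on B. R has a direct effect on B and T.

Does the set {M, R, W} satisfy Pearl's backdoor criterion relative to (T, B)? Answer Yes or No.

Yes

Backdoor paths from T to B (paths whose first edge points into T):
  P1: T <- R -> B
Condition 1 (no descendant of T in the set): holds — descendants of T are {B}; none are in {M, R, W}.
Condition 2 (every backdoor path blocked by {M, R, W}):
  P1: blocked at fork node R ∈ conditioning set.
{M, R, W} satisfies the backdoor criterion.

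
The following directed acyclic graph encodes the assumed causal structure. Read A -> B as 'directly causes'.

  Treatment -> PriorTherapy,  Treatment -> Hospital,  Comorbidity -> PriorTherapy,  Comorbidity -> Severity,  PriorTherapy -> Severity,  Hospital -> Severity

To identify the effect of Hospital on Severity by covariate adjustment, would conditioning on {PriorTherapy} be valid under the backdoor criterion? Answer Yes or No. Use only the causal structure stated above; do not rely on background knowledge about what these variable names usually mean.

No

Backdoor paths from Hospital to Severity (paths whose first edge points into Hospital):
  P1: Hospital <- Treatment -> PriorTherapy <- Comorbidity -> Severity
  P2: Hospital <- Treatment -> PriorTherapy -> Severity
Condition 1 (no descendant of Hospital in the set): holds — descendants of Hospital are {Severity}; none are in {PriorTherapy}.
Condition 2 (every backdoor path blocked by {PriorTherapy}):
  P1: open — collider(s) PriorTherapy are conditioned on (or have a conditioned descendant) and no non-collider on the path is in the set.
  P2: blocked at chain node PriorTherapy ∈ conditioning set.
{PriorTherapy} does not satisfy the backdoor criterion.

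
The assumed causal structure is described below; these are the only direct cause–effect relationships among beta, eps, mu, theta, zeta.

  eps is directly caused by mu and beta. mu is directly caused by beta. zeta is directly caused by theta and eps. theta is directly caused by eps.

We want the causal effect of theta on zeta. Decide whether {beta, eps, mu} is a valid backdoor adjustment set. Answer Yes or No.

Backdoor paths from theta to zeta (paths whose first edge points into theta):
  P1: theta <- eps -> zeta
Condition 1 (no descendant of theta in the set): holds — descendants of theta are {zeta}; none are in {beta, eps, mu}.
Condition 2 (every backdoor path blocked by {beta, eps, mu}):
  P1: blocked at fork node eps ∈ conditioning set.
{beta, eps, mu} satisfies the backdoor criterion.

Yes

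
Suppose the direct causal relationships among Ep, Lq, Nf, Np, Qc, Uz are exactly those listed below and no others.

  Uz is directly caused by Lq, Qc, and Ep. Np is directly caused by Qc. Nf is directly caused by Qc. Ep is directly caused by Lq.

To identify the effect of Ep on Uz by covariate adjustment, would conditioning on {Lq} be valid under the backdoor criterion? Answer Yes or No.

Yes

Backdoor paths from Ep to Uz (paths whose first edge points into Ep):
  P1: Ep <- Lq -> Uz
Condition 1 (no descendant of Ep in the set): holds — descendants of Ep are {Uz}; none are in {Lq}.
Condition 2 (every backdoor path blocked by {Lq}):
  P1: blocked at fork node Lq ∈ conditioning set.
{Lq} satisfies the backdoor criterion.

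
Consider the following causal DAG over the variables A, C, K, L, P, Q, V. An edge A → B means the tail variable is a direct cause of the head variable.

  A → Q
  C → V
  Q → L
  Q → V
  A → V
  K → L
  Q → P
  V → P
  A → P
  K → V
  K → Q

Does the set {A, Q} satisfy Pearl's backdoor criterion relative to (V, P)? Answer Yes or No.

Yes

Backdoor paths from V to P (paths whose first edge points into V):
  P1: V <- A -> Q -> P
  P2: V <- A -> P
  P3: V <- K -> Q <- A -> P
  P4: V <- K -> Q -> P
  P5: V <- K -> L <- Q <- A -> P
  P6: V <- K -> L <- Q -> P
  P7: V <- Q <- A -> P
  P8: V <- Q -> P
Condition 1 (no descendant of V in the set): holds — descendants of V are {P}; none are in {A, Q}.
Condition 2 (every backdoor path blocked by {A, Q}):
  P1: blocked at fork node A ∈ conditioning set.
  P2: blocked at fork node A ∈ conditioning set.
  P3: blocked at fork node A ∈ conditioning set.
  P4: blocked at chain node Q ∈ conditioning set.
  P5: blocked at collider L (neither it nor any descendant is in the conditioning set).
  P6: blocked at collider L (neither it nor any descendant is in the conditioning set).
  P7: blocked at chain node Q ∈ conditioning set.
  P8: blocked at fork node Q ∈ conditioning set.
{A, Q} satisfies the backdoor criterion.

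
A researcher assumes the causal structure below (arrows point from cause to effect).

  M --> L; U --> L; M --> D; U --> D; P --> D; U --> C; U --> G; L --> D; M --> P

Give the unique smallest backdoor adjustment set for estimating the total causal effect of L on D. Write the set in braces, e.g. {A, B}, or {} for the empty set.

{M, U}

Variables eligible for adjustment (non-descendants of L, excluding L and D): {C, G, M, P, U}.
Backdoor paths from L to D:
  P1: L <- M -> P -> D
  P2: L <- M -> D
  P3: L <- U -> D
The empty set is not sufficient: P1 (L <- M -> P -> D) has no collider blocking it and no conditioned non-collider, so it is open.
Try {M, U}:
  P1: blocked at fork node M ∈ conditioning set.
  P2: blocked at fork node M ∈ conditioning set.
  P3: blocked at fork node U ∈ conditioning set.
{M, U} contains no descendant of L and blocks every backdoor path.
Every element of {M, U} is needed (dropping M leaves P1 open; dropping U leaves P3 open), so no proper subset is valid.
Among all size-2 subsets of the eligible variables, only {M, U} blocks every backdoor path, so it is the unique smallest valid adjustment set.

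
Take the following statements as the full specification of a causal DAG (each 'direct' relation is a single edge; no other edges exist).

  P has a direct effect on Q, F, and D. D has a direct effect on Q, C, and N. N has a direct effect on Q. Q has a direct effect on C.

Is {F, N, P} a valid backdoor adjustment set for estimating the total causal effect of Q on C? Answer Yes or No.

Backdoor paths from Q to C (paths whose first edge points into Q):
  P1: Q <- P -> D -> C
  P2: Q <- D -> C
  P3: Q <- N <- D -> C
Condition 1 (no descendant of Q in the set): holds — descendants of Q are {C}; none are in {F, N, P}.
Condition 2 (every backdoor path blocked by {F, N, P}):
  P1: blocked at fork node P ∈ conditioning set.
  P2: open — no interior node is in the conditioning set.
  P3: blocked at chain node N ∈ conditioning set.
{F, N, P} does not satisfy the backdoor criterion.

No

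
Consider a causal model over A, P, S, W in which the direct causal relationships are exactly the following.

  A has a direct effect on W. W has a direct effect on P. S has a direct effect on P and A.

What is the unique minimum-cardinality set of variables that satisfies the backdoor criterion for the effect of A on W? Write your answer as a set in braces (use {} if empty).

{}

Variables eligible for adjustment (non-descendants of A, excluding A and W): {S}.
Backdoor paths from A to W:
  P1: A <- S -> P <- W
Each backdoor path contains an unconditioned collider, so every path is already blocked with the empty conditioning set:
  P1: blocked at collider P (neither it nor any descendant is in the conditioning set).
The empty set is therefore the unique smallest valid set.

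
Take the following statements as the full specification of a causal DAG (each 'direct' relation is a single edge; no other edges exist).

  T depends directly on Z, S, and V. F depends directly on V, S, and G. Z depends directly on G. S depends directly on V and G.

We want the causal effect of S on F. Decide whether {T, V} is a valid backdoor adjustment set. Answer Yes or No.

No

Backdoor paths from S to F (paths whose first edge points into S):
  P1: S <- G -> F
  P2: S <- G -> Z -> T <- V -> F
  P3: S <- V -> F
  P4: S <- V -> T <- Z <- G -> F
Condition 1 (no descendant of S in the set): FAILS — T is a descendant of S.
Condition 2 (every backdoor path blocked by {T, V}):
  P1: open — no interior node is in the conditioning set.
  P2: blocked at fork node V ∈ conditioning set.
  P3: blocked at fork node V ∈ conditioning set.
  P4: blocked at fork node V ∈ conditioning set.
{T, V} does not satisfy the backdoor criterion.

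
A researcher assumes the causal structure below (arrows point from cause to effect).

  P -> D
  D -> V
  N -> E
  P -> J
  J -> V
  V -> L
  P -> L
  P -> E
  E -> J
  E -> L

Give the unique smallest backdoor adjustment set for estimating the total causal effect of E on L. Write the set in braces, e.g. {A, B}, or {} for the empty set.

Variables eligible for adjustment (non-descendants of E, excluding E and L): {D, N, P}.
Backdoor paths from E to L:
  P1: E <- P -> J -> V -> L
  P2: E <- P -> D -> V -> L
  P3: E <- P -> L
The empty set is not sufficient: P1 (E <- P -> J -> V -> L) has no collider blocking it and no conditioned non-collider, so it is open.
Try {P}:
  P1: blocked at fork node P ∈ conditioning set.
  P2: blocked at fork node P ∈ conditioning set.
  P3: blocked at fork node P ∈ conditioning set.
{P} contains no descendant of E and blocks every backdoor path.
No other singleton works — e.g. {N} leaves P1 open — so {P} is the unique smallest valid adjustment set.

{P}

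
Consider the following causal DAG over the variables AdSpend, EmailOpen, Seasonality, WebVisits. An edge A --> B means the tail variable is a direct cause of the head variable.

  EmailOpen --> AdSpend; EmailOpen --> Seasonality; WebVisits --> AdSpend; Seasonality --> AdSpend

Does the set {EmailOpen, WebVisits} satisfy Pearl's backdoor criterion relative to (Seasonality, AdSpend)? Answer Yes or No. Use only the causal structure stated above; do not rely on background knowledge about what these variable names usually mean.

Yes

Backdoor paths from Seasonality to AdSpend (paths whose first edge points into Seasonality):
  P1: Seasonality <- EmailOpen -> AdSpend
Condition 1 (no descendant of Seasonality in the set): holds — descendants of Seasonality are {AdSpend}; none are in {EmailOpen, WebVisits}.
Condition 2 (every backdoor path blocked by {EmailOpen, WebVisits}):
  P1: blocked at fork node EmailOpen ∈ conditioning set.
{EmailOpen, WebVisits} satisfies the backdoor criterion.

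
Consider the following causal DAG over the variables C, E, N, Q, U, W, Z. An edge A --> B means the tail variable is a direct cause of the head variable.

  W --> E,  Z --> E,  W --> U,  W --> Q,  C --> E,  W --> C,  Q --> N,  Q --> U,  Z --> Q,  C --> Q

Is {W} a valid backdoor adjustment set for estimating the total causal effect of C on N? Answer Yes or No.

Yes

Backdoor paths from C to N (paths whose first edge points into C):
  P1: C <- W -> E <- Z -> Q -> N
  P2: C <- W -> Q -> N
  P3: C <- W -> U <- Q -> N
Condition 1 (no descendant of C in the set): holds — descendants of C are {E, N, Q, U}; none are in {W}.
Condition 2 (every backdoor path blocked by {W}):
  P1: blocked at fork node W ∈ conditioning set.
  P2: blocked at fork node W ∈ conditioning set.
  P3: blocked at fork node W ∈ conditioning set.
{W} satisfies the backdoor criterion.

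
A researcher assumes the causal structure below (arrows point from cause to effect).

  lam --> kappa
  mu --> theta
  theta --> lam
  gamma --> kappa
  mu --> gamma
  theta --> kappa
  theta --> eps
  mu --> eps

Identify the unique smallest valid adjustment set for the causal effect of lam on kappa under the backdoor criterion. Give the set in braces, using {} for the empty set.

Variables eligible for adjustment (non-descendants of lam, excluding lam and kappa): {eps, gamma, mu, theta}.
Backdoor paths from lam to kappa:
  P1: lam <- theta <- mu -> gamma -> kappa
  P2: lam <- theta -> eps <- mu -> gamma -> kappa
  P3: lam <- theta -> kappa
The empty set is not sufficient: P1 (lam <- theta <- mu -> gamma -> kappa) has no collider blocking it and no conditioned non-collider, so it is open.
Try {theta}:
  P1: blocked at chain node theta ∈ conditioning set.
  P2: blocked at fork node theta ∈ conditioning set.
  P3: blocked at fork node theta ∈ conditioning set.
{theta} contains no descendant of lam and blocks every backdoor path.
No other singleton works — e.g. {mu} leaves P3 open — so {theta} is the unique smallest valid adjustment set.

{theta}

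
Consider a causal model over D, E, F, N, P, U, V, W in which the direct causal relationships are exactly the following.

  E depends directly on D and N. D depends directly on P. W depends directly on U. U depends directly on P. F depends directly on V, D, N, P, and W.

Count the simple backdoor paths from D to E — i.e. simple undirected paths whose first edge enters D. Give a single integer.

2

A backdoor path from D to E is any simple undirected path whose first edge points into D (i.e. leaves D via a parent).
Parents of D: {P}.
Enumerating:
  P1: D <- P -> U -> W -> F <- N -> E
  P2: D <- P -> F <- N -> E
That exhausts the simple backdoor paths. Count: 2.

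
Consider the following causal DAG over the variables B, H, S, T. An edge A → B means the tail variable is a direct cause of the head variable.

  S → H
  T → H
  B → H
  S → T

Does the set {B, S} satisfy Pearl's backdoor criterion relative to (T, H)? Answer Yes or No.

Yes

Backdoor paths from T to H (paths whose first edge points into T):
  P1: T <- S -> H
Condition 1 (no descendant of T in the set): holds — descendants of T are {H}; none are in {B, S}.
Condition 2 (every backdoor path blocked by {B, S}):
  P1: blocked at fork node S ∈ conditioning set.
{B, S} satisfies the backdoor criterion.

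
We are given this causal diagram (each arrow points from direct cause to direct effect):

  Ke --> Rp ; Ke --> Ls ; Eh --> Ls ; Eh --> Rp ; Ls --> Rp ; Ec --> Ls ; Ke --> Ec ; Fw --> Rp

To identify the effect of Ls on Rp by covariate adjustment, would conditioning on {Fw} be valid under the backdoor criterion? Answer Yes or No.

No

Backdoor paths from Ls to Rp (paths whose first edge points into Ls):
  P1: Ls <- Eh -> Rp
  P2: Ls <- Ke -> Rp
  P3: Ls <- Ec <- Ke -> Rp
Condition 1 (no descendant of Ls in the set): holds — descendants of Ls are {Rp}; none are in {Fw}.
Condition 2 (every backdoor path blocked by {Fw}):
  P1: open — no interior node is in the conditioning set.
  P2: open — no interior node is in the conditioning set.
  P3: open — no interior node is in the conditioning set.
{Fw} does not satisfy the backdoor criterion.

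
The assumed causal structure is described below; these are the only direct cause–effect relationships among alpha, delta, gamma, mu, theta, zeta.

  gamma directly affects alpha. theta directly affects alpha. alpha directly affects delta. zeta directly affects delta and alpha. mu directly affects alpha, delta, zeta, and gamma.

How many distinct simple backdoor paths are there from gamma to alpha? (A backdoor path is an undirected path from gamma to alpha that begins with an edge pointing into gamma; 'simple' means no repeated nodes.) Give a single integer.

5

A backdoor path from gamma to alpha is any simple undirected path whose first edge points into gamma (i.e. leaves gamma via a parent).
Parents of gamma: {mu}.
Enumerating:
  P1: gamma <- mu -> zeta -> alpha
  P2: gamma <- mu -> zeta -> delta <- alpha
  P3: gamma <- mu -> alpha
  P4: gamma <- mu -> delta <- zeta -> alpha
  P5: gamma <- mu -> delta <- alpha
That exhausts the simple backdoor paths. Count: 5.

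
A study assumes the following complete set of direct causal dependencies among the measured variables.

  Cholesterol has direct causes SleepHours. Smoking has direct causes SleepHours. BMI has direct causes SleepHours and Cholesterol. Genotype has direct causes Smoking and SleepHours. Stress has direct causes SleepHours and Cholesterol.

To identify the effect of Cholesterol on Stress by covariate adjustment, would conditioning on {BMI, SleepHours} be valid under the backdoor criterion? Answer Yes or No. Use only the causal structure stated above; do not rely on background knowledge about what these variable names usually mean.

Backdoor paths from Cholesterol to Stress (paths whose first edge points into Cholesterol):
  P1: Cholesterol <- SleepHours -> Stress
Condition 1 (no descendant of Cholesterol in the set): FAILS — BMI is a descendant of Cholesterol.
Condition 2 (every backdoor path blocked by {BMI, SleepHours}):
  P1: blocked at fork node SleepHours ∈ conditioning set.
{BMI, SleepHours} does not satisfy the backdoor criterion.

No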